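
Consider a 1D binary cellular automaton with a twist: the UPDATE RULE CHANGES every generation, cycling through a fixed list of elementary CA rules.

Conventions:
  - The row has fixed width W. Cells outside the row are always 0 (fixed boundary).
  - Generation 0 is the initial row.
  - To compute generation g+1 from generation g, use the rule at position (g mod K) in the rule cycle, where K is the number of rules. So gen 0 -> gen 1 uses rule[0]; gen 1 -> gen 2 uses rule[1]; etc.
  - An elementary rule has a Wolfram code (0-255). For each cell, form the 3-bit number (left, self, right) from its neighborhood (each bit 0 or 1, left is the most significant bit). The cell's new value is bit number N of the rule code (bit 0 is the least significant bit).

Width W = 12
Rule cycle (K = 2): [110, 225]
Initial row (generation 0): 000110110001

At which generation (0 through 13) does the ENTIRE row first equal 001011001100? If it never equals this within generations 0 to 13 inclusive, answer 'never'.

Answer: never

Derivation:
Gen 0: 000110110001
Gen 1 (rule 110): 001111110011
Gen 2 (rule 225): 100111110001
Gen 3 (rule 110): 101100010011
Gen 4 (rule 225): 010101000001
Gen 5 (rule 110): 111111000011
Gen 6 (rule 225): 011111011001
Gen 7 (rule 110): 110001111011
Gen 8 (rule 225): 010100111101
Gen 9 (rule 110): 111101100111
Gen 10 (rule 225): 011110100011
Gen 11 (rule 110): 110011100111
Gen 12 (rule 225): 010001100011
Gen 13 (rule 110): 110011100111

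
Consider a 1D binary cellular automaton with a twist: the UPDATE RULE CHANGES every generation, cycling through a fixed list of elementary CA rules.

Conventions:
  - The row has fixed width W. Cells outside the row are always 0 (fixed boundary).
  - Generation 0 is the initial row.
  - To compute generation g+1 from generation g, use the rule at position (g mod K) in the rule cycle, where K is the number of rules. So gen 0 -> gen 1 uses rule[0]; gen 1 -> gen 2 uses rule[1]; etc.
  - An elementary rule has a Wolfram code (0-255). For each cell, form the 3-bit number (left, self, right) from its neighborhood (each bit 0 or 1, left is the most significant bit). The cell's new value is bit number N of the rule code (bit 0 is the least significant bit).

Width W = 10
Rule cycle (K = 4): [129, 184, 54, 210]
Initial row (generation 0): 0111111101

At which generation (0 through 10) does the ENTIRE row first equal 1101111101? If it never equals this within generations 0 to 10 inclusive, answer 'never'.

Answer: never

Derivation:
Gen 0: 0111111101
Gen 1 (rule 129): 0011111000
Gen 2 (rule 184): 0011110100
Gen 3 (rule 54): 0100001110
Gen 4 (rule 210): 1010010111
Gen 5 (rule 129): 0000000010
Gen 6 (rule 184): 0000000001
Gen 7 (rule 54): 0000000011
Gen 8 (rule 210): 0000000101
Gen 9 (rule 129): 1111110000
Gen 10 (rule 184): 1111101000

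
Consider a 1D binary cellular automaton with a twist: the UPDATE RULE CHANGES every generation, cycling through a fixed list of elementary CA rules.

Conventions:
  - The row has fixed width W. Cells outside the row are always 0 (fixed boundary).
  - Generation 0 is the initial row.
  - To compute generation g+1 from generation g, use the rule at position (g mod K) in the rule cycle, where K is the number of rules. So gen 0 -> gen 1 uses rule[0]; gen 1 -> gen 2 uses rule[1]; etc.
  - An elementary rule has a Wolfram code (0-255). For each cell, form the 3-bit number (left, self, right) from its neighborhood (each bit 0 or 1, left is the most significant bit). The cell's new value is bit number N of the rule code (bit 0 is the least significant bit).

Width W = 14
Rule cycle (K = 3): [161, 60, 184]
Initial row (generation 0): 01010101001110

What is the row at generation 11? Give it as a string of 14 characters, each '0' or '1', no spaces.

Answer: 00100111011010

Derivation:
Gen 0: 01010101001110
Gen 1 (rule 161): 00101010000100
Gen 2 (rule 60): 00111111000110
Gen 3 (rule 184): 00111110100101
Gen 4 (rule 161): 10011101000010
Gen 5 (rule 60): 11010011100011
Gen 6 (rule 184): 10101011010010
Gen 7 (rule 161): 01010100100000
Gen 8 (rule 60): 01111110110000
Gen 9 (rule 184): 01111101101000
Gen 10 (rule 161): 00111010010011
Gen 11 (rule 60): 00100111011010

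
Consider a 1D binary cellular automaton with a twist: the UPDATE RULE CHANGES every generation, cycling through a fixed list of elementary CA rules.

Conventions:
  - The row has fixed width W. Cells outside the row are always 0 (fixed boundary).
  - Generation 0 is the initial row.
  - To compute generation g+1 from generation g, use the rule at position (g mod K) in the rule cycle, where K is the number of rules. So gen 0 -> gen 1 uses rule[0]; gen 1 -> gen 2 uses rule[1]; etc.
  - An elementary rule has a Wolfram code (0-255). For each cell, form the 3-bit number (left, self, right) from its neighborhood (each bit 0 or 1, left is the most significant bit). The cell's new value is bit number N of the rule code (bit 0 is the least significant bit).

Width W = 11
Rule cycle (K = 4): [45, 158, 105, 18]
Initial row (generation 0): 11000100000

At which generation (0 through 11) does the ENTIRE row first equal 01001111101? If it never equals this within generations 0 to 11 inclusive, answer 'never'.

Gen 0: 11000100000
Gen 1 (rule 45): 10010101111
Gen 2 (rule 158): 11110101110
Gen 3 (rule 105): 10011011010
Gen 4 (rule 18): 01100000001
Gen 5 (rule 45): 01001111101
Gen 6 (rule 158): 11111111001
Gen 7 (rule 105): 10000001000
Gen 8 (rule 18): 01000010100
Gen 9 (rule 45): 01011011101
Gen 10 (rule 158): 11010011001
Gen 11 (rule 105): 11100011000

Answer: 5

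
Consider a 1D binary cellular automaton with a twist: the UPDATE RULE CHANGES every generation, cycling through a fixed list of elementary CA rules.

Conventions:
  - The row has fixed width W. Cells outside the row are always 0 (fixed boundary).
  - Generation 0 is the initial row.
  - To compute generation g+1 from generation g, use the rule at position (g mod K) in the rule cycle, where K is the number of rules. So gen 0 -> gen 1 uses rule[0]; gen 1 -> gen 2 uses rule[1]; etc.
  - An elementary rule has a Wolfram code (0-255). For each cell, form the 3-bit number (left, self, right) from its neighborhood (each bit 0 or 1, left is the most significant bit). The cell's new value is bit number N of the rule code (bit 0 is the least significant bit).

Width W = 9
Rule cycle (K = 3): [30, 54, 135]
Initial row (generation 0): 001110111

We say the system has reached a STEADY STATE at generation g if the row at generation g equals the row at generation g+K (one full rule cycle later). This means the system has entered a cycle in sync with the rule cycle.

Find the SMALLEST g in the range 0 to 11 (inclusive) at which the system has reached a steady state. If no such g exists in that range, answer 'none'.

Answer: none

Derivation:
Gen 0: 001110111
Gen 1 (rule 30): 011000100
Gen 2 (rule 54): 100101110
Gen 3 (rule 135): 101100100
Gen 4 (rule 30): 101011110
Gen 5 (rule 54): 111100001
Gen 6 (rule 135): 011001111
Gen 7 (rule 30): 110111000
Gen 8 (rule 54): 001000100
Gen 9 (rule 135): 111011101
Gen 10 (rule 30): 100010001
Gen 11 (rule 54): 110111011
Gen 12 (rule 135): 000010000
Gen 13 (rule 30): 000111000
Gen 14 (rule 54): 001000100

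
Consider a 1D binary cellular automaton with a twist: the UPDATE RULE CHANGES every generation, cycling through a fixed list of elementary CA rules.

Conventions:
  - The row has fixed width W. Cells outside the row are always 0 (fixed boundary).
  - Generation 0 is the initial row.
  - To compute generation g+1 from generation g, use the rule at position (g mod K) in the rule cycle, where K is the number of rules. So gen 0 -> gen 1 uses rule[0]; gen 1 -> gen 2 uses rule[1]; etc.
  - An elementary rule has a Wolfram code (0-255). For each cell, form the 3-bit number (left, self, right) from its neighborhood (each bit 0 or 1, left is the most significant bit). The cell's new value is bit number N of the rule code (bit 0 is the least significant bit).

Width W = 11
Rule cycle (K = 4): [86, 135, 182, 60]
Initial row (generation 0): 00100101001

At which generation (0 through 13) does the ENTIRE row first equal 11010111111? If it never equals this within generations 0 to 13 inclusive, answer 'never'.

Answer: never

Derivation:
Gen 0: 00100101001
Gen 1 (rule 86): 01111101111
Gen 2 (rule 135): 10111000110
Gen 3 (rule 182): 11010101001
Gen 4 (rule 60): 10111111101
Gen 5 (rule 86): 10000000101
Gen 6 (rule 135): 10111111101
Gen 7 (rule 182): 11011111011
Gen 8 (rule 60): 10110000110
Gen 9 (rule 86): 10011001011
Gen 10 (rule 135): 10100011000
Gen 11 (rule 182): 11110100100
Gen 12 (rule 60): 10001110110
Gen 13 (rule 86): 11010010011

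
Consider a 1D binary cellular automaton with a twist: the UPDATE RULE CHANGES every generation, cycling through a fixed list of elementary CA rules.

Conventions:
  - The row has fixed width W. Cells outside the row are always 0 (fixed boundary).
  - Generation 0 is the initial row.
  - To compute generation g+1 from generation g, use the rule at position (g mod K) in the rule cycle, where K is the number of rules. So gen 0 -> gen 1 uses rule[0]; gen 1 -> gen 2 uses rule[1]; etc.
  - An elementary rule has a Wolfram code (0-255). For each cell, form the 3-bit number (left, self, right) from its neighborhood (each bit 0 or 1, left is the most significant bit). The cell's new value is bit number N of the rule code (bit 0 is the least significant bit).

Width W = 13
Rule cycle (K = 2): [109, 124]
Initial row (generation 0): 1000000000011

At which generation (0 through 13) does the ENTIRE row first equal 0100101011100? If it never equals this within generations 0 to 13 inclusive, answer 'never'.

Gen 0: 1000000000011
Gen 1 (rule 109): 1011111111011
Gen 2 (rule 124): 1110000001111
Gen 3 (rule 109): 1010111101001
Gen 4 (rule 124): 1111100111101
Gen 5 (rule 109): 1000100100111
Gen 6 (rule 124): 1100110110101
Gen 7 (rule 109): 1100111111111
Gen 8 (rule 124): 1110100000001
Gen 9 (rule 109): 1011101111101
Gen 10 (rule 124): 1110111000111
Gen 11 (rule 109): 1011101010101
Gen 12 (rule 124): 1110111111111
Gen 13 (rule 109): 1011100000001

Answer: never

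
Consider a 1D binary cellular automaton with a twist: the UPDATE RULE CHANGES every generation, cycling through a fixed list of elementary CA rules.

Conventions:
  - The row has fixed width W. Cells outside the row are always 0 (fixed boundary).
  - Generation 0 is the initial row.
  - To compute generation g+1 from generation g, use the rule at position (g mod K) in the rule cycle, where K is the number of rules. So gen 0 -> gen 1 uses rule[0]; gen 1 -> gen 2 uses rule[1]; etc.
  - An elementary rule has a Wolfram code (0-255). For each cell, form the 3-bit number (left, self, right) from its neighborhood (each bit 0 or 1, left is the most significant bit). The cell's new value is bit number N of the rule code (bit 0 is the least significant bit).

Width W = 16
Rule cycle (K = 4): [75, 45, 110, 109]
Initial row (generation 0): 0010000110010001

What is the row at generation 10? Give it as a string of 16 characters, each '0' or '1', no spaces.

Gen 0: 0010000110010001
Gen 1 (rule 75): 1100111110100110
Gen 2 (rule 45): 1000100001100100
Gen 3 (rule 110): 1001100011101100
Gen 4 (rule 109): 1001101010111101
Gen 5 (rule 75): 0011100000100100
Gen 6 (rule 45): 1010001110100101
Gen 7 (rule 110): 1110011011101111
Gen 8 (rule 109): 1010011110111001
Gen 9 (rule 75): 0000110010101010
Gen 10 (rule 45): 1110100011111110

Answer: 1110100011111110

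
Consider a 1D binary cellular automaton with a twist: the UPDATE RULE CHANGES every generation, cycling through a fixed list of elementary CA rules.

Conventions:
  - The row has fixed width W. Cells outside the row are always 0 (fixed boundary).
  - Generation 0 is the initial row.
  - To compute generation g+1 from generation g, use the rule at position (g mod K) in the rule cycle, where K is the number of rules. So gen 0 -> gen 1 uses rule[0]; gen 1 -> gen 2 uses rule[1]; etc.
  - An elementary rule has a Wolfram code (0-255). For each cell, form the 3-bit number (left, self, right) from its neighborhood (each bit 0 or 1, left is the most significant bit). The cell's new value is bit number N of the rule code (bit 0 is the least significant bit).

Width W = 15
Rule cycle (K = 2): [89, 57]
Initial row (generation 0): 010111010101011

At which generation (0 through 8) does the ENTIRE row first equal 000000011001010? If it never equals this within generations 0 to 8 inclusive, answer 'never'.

Answer: never

Derivation:
Gen 0: 010111010101011
Gen 1 (rule 89): 000101000000011
Gen 2 (rule 57): 110010111111010
Gen 3 (rule 89): 111000100001001
Gen 4 (rule 57): 100110011100100
Gen 5 (rule 89): 010111010110011
Gen 6 (rule 57): 001100101101010
Gen 7 (rule 89): 101110001100001
Gen 8 (rule 57): 011001101011100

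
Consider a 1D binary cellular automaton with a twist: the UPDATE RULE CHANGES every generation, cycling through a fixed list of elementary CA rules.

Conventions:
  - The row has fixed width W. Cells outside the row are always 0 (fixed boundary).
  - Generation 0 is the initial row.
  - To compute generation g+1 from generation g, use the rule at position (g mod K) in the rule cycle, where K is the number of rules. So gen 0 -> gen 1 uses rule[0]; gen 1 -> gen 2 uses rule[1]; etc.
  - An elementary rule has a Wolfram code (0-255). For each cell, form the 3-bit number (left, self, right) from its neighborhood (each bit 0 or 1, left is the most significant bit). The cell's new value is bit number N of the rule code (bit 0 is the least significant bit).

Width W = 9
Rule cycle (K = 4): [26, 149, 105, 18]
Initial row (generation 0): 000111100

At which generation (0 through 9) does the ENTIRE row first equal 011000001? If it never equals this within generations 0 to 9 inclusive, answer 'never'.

Gen 0: 000111100
Gen 1 (rule 26): 001100010
Gen 2 (rule 149): 100011011
Gen 3 (rule 105): 001011111
Gen 4 (rule 18): 010000000
Gen 5 (rule 26): 101000000
Gen 6 (rule 149): 101111111
Gen 7 (rule 105): 011000001
Gen 8 (rule 18): 100100010
Gen 9 (rule 26): 011010101

Answer: 7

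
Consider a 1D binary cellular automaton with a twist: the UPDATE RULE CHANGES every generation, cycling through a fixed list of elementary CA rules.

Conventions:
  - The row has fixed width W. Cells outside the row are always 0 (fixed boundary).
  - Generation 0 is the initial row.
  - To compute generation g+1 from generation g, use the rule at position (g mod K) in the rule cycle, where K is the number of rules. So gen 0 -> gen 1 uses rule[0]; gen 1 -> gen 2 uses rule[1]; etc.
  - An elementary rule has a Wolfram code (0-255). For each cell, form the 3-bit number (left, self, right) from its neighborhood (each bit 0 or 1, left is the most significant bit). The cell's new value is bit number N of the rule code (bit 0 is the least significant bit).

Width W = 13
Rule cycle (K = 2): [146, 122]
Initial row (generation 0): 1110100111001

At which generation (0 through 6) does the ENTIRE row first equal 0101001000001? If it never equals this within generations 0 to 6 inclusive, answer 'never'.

Gen 0: 1110100111001
Gen 1 (rule 146): 0100011010110
Gen 2 (rule 122): 1010111101111
Gen 3 (rule 146): 0000011000110
Gen 4 (rule 122): 0000111101111
Gen 5 (rule 146): 0001011000110
Gen 6 (rule 122): 0010111101111

Answer: never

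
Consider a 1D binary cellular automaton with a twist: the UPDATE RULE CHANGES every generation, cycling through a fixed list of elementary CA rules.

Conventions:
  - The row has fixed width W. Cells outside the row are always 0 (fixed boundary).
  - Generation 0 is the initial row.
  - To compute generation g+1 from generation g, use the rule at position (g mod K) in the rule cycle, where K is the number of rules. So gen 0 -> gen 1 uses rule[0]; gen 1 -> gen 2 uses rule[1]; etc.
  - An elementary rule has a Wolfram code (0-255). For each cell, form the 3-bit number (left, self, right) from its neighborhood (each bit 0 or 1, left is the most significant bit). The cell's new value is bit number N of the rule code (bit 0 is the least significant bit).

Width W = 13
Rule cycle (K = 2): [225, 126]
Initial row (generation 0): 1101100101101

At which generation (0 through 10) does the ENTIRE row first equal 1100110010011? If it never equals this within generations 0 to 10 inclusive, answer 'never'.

Answer: never

Derivation:
Gen 0: 1101100101101
Gen 1 (rule 225): 0110100010110
Gen 2 (rule 126): 1111110111111
Gen 3 (rule 225): 0111111011111
Gen 4 (rule 126): 1100001110001
Gen 5 (rule 225): 0101100110100
Gen 6 (rule 126): 1111111111110
Gen 7 (rule 225): 0111111111110
Gen 8 (rule 126): 1100000000011
Gen 9 (rule 225): 0101111111001
Gen 10 (rule 126): 1111000001111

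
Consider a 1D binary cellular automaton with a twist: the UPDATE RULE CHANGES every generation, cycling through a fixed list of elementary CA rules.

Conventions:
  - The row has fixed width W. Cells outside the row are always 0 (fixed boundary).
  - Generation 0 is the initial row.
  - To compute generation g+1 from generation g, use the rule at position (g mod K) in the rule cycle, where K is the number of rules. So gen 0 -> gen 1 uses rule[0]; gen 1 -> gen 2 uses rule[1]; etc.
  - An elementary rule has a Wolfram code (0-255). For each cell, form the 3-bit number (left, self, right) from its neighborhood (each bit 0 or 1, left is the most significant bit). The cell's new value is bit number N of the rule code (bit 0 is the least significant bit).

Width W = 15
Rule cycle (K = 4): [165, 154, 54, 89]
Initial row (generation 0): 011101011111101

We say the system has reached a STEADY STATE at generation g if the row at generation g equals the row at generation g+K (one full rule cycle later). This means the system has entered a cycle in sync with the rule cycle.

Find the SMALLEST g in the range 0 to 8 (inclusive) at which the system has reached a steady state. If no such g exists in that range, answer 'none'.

Answer: none

Derivation:
Gen 0: 011101011111101
Gen 1 (rule 165): 001011101111011
Gen 2 (rule 154): 010011001110010
Gen 3 (rule 54): 111100110001111
Gen 4 (rule 89): 100110111101001
Gen 5 (rule 165): 100001011011001
Gen 6 (rule 154): 010010010010110
Gen 7 (rule 54): 111111111111001
Gen 8 (rule 89): 100000000001100
Gen 9 (rule 165): 101111111100001
Gen 10 (rule 154): 001111111010010
Gen 11 (rule 54): 010000000111111
Gen 12 (rule 89): 001111110100001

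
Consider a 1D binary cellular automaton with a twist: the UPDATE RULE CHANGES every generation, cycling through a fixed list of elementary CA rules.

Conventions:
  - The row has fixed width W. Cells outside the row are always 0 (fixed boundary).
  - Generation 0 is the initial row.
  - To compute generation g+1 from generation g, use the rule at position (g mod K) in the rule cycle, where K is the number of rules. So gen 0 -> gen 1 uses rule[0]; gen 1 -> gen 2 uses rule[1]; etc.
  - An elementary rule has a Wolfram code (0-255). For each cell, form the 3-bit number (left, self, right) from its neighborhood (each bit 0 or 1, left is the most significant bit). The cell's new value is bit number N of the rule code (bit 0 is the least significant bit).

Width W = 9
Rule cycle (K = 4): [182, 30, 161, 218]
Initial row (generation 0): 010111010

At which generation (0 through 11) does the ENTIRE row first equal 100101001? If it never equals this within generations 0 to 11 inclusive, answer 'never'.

Answer: never

Derivation:
Gen 0: 010111010
Gen 1 (rule 182): 111010111
Gen 2 (rule 30): 100010100
Gen 3 (rule 161): 001001001
Gen 4 (rule 218): 010110110
Gen 5 (rule 182): 111001001
Gen 6 (rule 30): 100111111
Gen 7 (rule 161): 000011110
Gen 8 (rule 218): 000111111
Gen 9 (rule 182): 001011110
Gen 10 (rule 30): 011010001
Gen 11 (rule 161): 000100100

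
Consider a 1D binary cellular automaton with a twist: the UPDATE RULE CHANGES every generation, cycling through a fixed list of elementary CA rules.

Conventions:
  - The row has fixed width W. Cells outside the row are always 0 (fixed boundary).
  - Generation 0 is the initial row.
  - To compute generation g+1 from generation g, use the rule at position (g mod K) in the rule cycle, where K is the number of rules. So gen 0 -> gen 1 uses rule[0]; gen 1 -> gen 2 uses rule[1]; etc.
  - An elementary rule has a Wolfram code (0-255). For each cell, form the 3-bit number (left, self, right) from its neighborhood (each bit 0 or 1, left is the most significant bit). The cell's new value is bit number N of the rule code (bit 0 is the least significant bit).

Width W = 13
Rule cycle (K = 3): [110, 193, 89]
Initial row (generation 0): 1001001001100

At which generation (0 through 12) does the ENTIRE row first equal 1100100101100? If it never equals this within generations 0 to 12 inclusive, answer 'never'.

Answer: 3

Derivation:
Gen 0: 1001001001100
Gen 1 (rule 110): 1011011011100
Gen 2 (rule 193): 0001001001101
Gen 3 (rule 89): 1100100101100
Gen 4 (rule 110): 1101101111100
Gen 5 (rule 193): 0100100111101
Gen 6 (rule 89): 0010010100100
Gen 7 (rule 110): 0110111101100
Gen 8 (rule 193): 0010011100101
Gen 9 (rule 89): 1001010110000
Gen 10 (rule 110): 1011111110000
Gen 11 (rule 193): 0001111110111
Gen 12 (rule 89): 1101000010101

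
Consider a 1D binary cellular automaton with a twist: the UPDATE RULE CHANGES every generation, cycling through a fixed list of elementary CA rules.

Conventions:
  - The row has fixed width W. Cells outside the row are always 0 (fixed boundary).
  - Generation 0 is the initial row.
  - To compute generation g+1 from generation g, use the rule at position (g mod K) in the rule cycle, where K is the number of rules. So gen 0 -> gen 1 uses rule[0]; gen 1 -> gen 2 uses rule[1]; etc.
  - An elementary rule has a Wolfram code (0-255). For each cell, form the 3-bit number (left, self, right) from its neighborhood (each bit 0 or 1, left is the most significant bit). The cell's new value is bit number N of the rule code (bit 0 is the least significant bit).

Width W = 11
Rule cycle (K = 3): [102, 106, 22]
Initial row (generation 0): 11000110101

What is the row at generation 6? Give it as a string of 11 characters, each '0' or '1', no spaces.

Gen 0: 11000110101
Gen 1 (rule 102): 01001011111
Gen 2 (rule 106): 10010110001
Gen 3 (rule 22): 11110001011
Gen 4 (rule 102): 00010011101
Gen 5 (rule 106): 00100110110
Gen 6 (rule 22): 01111000001

Answer: 01111000001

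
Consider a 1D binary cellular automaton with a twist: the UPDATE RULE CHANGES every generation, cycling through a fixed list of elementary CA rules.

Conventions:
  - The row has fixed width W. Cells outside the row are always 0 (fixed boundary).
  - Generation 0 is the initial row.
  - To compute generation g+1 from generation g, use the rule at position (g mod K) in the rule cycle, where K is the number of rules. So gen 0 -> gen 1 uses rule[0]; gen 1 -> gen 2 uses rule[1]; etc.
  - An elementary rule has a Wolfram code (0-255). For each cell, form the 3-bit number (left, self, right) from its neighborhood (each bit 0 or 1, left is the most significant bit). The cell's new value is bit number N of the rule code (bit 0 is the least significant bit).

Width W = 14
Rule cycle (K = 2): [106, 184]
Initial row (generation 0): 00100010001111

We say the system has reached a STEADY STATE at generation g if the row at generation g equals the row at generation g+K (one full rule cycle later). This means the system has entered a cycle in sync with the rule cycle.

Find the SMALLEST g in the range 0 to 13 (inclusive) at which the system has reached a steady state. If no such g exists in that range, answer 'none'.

Answer: 2

Derivation:
Gen 0: 00100010001111
Gen 1 (rule 106): 01000100011001
Gen 2 (rule 184): 00100010010100
Gen 3 (rule 106): 01000100101000
Gen 4 (rule 184): 00100010010100
Gen 5 (rule 106): 01000100101000
Gen 6 (rule 184): 00100010010100
Gen 7 (rule 106): 01000100101000
Gen 8 (rule 184): 00100010010100
Gen 9 (rule 106): 01000100101000
Gen 10 (rule 184): 00100010010100
Gen 11 (rule 106): 01000100101000
Gen 12 (rule 184): 00100010010100
Gen 13 (rule 106): 01000100101000
Gen 14 (rule 184): 00100010010100
Gen 15 (rule 106): 01000100101000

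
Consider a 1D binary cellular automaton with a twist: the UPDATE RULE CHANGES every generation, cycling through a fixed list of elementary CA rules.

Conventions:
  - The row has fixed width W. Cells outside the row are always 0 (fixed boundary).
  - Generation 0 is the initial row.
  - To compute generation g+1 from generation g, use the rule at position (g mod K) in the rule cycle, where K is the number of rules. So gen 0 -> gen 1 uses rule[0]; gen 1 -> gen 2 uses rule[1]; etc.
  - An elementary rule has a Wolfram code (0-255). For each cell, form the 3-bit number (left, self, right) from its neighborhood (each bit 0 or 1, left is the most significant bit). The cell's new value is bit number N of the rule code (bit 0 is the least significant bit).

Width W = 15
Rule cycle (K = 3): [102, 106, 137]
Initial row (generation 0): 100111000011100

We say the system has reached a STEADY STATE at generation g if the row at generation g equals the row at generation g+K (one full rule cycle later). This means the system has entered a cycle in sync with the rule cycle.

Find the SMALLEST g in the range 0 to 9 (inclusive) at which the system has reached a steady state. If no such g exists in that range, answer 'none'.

Gen 0: 100111000011100
Gen 1 (rule 102): 101001000100100
Gen 2 (rule 106): 010010001001000
Gen 3 (rule 137): 000000100000011
Gen 4 (rule 102): 000001100000101
Gen 5 (rule 106): 000011100001010
Gen 6 (rule 137): 111011001100000
Gen 7 (rule 102): 001101010100000
Gen 8 (rule 106): 011110101000000
Gen 9 (rule 137): 011100000011111
Gen 10 (rule 102): 100100000100001
Gen 11 (rule 106): 001000001000010
Gen 12 (rule 137): 100011100011000

Answer: none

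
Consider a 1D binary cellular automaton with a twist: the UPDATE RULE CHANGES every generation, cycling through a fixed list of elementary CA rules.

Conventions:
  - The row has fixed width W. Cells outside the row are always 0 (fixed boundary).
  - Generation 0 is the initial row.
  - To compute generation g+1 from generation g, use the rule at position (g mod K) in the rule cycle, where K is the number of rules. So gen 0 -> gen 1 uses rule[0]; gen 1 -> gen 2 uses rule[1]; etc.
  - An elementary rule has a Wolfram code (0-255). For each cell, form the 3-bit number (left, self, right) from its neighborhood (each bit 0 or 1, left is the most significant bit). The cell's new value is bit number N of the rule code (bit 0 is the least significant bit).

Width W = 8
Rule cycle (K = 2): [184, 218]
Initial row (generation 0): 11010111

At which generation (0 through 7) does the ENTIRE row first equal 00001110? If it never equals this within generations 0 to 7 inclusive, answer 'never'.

Gen 0: 11010111
Gen 1 (rule 184): 10101110
Gen 2 (rule 218): 00001111
Gen 3 (rule 184): 00001110
Gen 4 (rule 218): 00011111
Gen 5 (rule 184): 00011110
Gen 6 (rule 218): 00111111
Gen 7 (rule 184): 00111110

Answer: 3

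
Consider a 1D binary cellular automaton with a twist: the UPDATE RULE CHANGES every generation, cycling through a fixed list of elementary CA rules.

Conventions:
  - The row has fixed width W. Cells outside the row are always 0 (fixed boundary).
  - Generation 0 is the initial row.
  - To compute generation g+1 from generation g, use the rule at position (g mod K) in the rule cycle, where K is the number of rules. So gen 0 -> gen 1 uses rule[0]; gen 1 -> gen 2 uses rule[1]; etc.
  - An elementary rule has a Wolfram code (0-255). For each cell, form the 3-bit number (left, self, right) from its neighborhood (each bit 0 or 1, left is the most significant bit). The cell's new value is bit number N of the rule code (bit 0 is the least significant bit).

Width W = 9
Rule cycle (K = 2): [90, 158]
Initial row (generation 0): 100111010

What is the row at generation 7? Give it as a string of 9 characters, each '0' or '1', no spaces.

Answer: 111000000

Derivation:
Gen 0: 100111010
Gen 1 (rule 90): 011101001
Gen 2 (rule 158): 111001111
Gen 3 (rule 90): 101111001
Gen 4 (rule 158): 101110111
Gen 5 (rule 90): 001010101
Gen 6 (rule 158): 011010101
Gen 7 (rule 90): 111000000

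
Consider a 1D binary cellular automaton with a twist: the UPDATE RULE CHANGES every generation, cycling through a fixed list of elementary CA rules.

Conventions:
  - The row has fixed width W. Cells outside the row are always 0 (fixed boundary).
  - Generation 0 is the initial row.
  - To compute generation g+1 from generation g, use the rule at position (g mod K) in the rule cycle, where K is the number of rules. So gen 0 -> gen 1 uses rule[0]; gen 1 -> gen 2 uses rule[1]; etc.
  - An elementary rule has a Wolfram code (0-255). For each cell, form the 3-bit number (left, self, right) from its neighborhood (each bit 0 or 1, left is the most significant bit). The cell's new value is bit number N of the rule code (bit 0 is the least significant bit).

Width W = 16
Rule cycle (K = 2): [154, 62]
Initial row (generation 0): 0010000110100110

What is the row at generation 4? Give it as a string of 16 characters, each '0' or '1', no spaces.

Gen 0: 0010000110100110
Gen 1 (rule 154): 0101001100011101
Gen 2 (rule 62): 1111111010110011
Gen 3 (rule 154): 1111110000101110
Gen 4 (rule 62): 1000001001111001

Answer: 1000001001111001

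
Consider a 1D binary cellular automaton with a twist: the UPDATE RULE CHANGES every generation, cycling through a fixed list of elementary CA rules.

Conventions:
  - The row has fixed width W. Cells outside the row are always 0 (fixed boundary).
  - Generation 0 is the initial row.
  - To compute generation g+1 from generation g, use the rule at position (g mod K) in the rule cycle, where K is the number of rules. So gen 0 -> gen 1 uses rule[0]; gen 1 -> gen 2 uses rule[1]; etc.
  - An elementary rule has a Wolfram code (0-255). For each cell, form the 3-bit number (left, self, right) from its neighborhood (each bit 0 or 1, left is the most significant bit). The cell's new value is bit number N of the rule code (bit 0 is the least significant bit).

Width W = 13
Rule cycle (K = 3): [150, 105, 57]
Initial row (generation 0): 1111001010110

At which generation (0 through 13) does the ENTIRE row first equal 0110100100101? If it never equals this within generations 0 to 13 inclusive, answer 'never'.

Gen 0: 1111001010110
Gen 1 (rule 150): 0110111010001
Gen 2 (rule 105): 0111101100100
Gen 3 (rule 57): 0100011010011
Gen 4 (rule 150): 1110100011100
Gen 5 (rule 105): 1011001010101
Gen 6 (rule 57): 0110100101010
Gen 7 (rule 150): 1000111101011
Gen 8 (rule 105): 0010100110111
Gen 9 (rule 57): 1001010101100
Gen 10 (rule 150): 1111010100010
Gen 11 (rule 105): 1001101001000
Gen 12 (rule 57): 0101010100111
Gen 13 (rule 150): 1101010111010

Answer: never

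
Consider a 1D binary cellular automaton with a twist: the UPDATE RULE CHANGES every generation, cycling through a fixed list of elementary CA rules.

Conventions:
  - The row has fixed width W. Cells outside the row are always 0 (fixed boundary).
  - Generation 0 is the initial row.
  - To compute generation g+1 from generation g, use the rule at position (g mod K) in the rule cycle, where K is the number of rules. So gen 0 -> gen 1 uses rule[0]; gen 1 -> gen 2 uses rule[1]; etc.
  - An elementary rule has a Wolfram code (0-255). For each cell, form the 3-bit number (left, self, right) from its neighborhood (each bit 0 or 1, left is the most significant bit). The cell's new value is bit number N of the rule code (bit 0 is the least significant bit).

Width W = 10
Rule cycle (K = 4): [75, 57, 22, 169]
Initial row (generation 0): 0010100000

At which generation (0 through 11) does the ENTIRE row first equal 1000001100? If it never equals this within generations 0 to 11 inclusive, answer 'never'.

Gen 0: 0010100000
Gen 1 (rule 75): 1100001111
Gen 2 (rule 57): 1011101000
Gen 3 (rule 22): 1000001100
Gen 4 (rule 169): 0011101001
Gen 5 (rule 75): 1110100010
Gen 6 (rule 57): 1001011001
Gen 7 (rule 22): 1111000111
Gen 8 (rule 169): 1110010110
Gen 9 (rule 75): 1010100110
Gen 10 (rule 57): 0101010101
Gen 11 (rule 22): 1101010101

Answer: 3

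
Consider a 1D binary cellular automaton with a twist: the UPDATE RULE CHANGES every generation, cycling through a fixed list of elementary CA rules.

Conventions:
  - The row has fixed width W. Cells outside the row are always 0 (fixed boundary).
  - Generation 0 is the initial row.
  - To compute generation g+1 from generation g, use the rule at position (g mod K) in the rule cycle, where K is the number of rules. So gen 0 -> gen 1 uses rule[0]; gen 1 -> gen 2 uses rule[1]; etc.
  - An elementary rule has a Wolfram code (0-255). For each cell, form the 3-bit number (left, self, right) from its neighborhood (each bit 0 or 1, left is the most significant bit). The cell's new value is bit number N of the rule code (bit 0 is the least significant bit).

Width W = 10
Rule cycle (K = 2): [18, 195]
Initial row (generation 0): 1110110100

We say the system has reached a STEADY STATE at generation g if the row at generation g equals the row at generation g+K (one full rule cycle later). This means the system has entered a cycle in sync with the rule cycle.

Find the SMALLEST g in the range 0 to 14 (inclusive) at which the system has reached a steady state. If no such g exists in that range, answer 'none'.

Answer: 1

Derivation:
Gen 0: 1110110100
Gen 1 (rule 18): 0000000010
Gen 2 (rule 195): 1111111100
Gen 3 (rule 18): 0000000010
Gen 4 (rule 195): 1111111100
Gen 5 (rule 18): 0000000010
Gen 6 (rule 195): 1111111100
Gen 7 (rule 18): 0000000010
Gen 8 (rule 195): 1111111100
Gen 9 (rule 18): 0000000010
Gen 10 (rule 195): 1111111100
Gen 11 (rule 18): 0000000010
Gen 12 (rule 195): 1111111100
Gen 13 (rule 18): 0000000010
Gen 14 (rule 195): 1111111100
Gen 15 (rule 18): 0000000010
Gen 16 (rule 195): 1111111100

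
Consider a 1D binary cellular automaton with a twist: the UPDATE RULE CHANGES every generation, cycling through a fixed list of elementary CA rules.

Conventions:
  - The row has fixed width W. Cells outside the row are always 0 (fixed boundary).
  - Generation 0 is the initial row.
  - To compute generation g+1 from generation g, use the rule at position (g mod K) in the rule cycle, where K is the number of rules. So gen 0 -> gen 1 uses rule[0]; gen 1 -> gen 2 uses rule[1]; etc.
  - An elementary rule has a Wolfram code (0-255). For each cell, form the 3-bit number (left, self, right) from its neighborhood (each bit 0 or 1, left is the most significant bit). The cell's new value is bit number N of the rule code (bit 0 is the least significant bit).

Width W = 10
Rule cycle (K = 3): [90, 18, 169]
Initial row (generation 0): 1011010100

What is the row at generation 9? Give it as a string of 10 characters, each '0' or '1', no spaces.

Gen 0: 1011010100
Gen 1 (rule 90): 0011000010
Gen 2 (rule 18): 0100100101
Gen 3 (rule 169): 0000000010
Gen 4 (rule 90): 0000000101
Gen 5 (rule 18): 0000001000
Gen 6 (rule 169): 1111100011
Gen 7 (rule 90): 1000110111
Gen 8 (rule 18): 0101000000
Gen 9 (rule 169): 0010011111

Answer: 0010011111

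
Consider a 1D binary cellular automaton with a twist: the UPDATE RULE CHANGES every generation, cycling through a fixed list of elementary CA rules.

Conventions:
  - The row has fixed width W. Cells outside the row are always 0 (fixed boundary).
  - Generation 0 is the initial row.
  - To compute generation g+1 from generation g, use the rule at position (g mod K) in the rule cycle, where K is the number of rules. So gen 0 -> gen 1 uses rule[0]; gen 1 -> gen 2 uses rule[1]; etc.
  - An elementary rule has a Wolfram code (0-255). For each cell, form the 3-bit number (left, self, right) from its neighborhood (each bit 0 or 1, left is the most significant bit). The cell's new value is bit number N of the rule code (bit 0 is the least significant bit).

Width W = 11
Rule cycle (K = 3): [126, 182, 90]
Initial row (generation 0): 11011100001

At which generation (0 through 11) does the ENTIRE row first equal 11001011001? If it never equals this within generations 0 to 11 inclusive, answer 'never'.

Answer: 9

Derivation:
Gen 0: 11011100001
Gen 1 (rule 126): 11110110011
Gen 2 (rule 182): 01101001100
Gen 3 (rule 90): 11100111110
Gen 4 (rule 126): 10111100011
Gen 5 (rule 182): 11011010100
Gen 6 (rule 90): 11011000010
Gen 7 (rule 126): 11111100111
Gen 8 (rule 182): 01111011010
Gen 9 (rule 90): 11001011001
Gen 10 (rule 126): 11111111111
Gen 11 (rule 182): 01111111110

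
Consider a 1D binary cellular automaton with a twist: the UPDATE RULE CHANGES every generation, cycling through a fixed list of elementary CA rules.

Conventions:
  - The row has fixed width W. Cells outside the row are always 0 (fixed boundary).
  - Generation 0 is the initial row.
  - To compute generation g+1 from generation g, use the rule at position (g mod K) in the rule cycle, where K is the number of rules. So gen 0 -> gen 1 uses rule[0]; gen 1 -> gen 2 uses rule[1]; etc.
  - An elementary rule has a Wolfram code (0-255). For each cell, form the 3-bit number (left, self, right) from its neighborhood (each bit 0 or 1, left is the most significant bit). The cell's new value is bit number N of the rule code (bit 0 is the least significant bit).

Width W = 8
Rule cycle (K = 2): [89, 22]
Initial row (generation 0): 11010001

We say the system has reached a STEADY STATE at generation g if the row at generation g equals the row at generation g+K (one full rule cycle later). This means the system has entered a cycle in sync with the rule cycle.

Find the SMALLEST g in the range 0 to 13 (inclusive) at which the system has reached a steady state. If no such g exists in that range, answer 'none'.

Answer: 13

Derivation:
Gen 0: 11010001
Gen 1 (rule 89): 11001100
Gen 2 (rule 22): 00110010
Gen 3 (rule 89): 10111001
Gen 4 (rule 22): 10000111
Gen 5 (rule 89): 01110101
Gen 6 (rule 22): 10000101
Gen 7 (rule 89): 01110000
Gen 8 (rule 22): 10001000
Gen 9 (rule 89): 01100111
Gen 10 (rule 22): 10011000
Gen 11 (rule 89): 01011111
Gen 12 (rule 22): 11000000
Gen 13 (rule 89): 11111111
Gen 14 (rule 22): 00000000
Gen 15 (rule 89): 11111111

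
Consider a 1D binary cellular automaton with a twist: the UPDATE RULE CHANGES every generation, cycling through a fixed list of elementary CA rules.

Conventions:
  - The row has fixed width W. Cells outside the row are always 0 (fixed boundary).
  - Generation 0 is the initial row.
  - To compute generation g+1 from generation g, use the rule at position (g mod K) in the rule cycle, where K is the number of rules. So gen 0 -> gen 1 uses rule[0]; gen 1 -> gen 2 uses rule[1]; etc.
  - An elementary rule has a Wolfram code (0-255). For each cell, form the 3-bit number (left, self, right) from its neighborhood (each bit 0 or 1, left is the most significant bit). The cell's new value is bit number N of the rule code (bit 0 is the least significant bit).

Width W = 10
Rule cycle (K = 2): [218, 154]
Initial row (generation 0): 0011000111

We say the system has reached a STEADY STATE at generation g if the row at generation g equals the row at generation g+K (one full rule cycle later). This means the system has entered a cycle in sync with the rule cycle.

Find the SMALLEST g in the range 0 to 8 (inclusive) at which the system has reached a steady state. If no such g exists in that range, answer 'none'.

Answer: 3

Derivation:
Gen 0: 0011000111
Gen 1 (rule 218): 0111101111
Gen 2 (rule 154): 1111001110
Gen 3 (rule 218): 1111111111
Gen 4 (rule 154): 1111111110
Gen 5 (rule 218): 1111111111
Gen 6 (rule 154): 1111111110
Gen 7 (rule 218): 1111111111
Gen 8 (rule 154): 1111111110
Gen 9 (rule 218): 1111111111
Gen 10 (rule 154): 1111111110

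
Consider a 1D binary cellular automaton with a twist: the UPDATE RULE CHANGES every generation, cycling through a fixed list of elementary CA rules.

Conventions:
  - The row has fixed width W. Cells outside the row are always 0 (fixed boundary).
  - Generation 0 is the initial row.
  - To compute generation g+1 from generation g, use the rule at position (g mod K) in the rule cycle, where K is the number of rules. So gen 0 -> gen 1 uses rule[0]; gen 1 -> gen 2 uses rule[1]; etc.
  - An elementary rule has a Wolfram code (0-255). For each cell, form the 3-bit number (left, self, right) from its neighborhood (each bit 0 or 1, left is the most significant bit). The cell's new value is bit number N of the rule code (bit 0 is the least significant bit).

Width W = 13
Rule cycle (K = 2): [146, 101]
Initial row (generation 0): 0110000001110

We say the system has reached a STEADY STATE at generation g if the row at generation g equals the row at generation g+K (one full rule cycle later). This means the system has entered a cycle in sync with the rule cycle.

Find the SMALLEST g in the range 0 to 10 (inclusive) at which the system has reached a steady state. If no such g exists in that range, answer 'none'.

Answer: none

Derivation:
Gen 0: 0110000001110
Gen 1 (rule 146): 1001000010101
Gen 2 (rule 101): 1001011011111
Gen 3 (rule 146): 0110000001110
Gen 4 (rule 101): 0010111100010
Gen 5 (rule 146): 0100011010101
Gen 6 (rule 101): 0101001111111
Gen 7 (rule 146): 1000110111110
Gen 8 (rule 101): 1010011000010
Gen 9 (rule 146): 0001100100101
Gen 10 (rule 101): 1100100100111
Gen 11 (rule 146): 0011011011010
Gen 12 (rule 101): 1001101101110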